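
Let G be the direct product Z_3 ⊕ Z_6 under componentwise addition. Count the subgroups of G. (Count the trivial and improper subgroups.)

12

|G| = 18, so by Lagrange every subgroup order divides 18. Divisors: 1, 2, 3, 6, 9, 18.
Subgroups by order — order 1: 1; order 2: 1; order 3: 4; order 6: 4; order 9: 1; order 18: 1.
Total: 1 + 1 + 4 + 4 + 1 + 1 = 12.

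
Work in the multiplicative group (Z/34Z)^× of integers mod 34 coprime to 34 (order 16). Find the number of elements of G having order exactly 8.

The elements of order 8 are: 9, 15, 19, 25.
That's 4.

4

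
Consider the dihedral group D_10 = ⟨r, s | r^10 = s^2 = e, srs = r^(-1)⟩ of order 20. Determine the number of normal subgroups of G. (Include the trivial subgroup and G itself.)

7

G has 22 subgroups. Checking conjugation-invariance by order — order 1: 1/1 normal; order 2: 1/11 normal; order 4: 0/5 normal; order 5: 1/1 normal; order 10: 3/3 normal; order 20: 1/1 normal.
Total normal subgroups: 7.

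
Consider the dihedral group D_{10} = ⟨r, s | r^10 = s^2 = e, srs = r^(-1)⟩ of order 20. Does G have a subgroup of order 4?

4 | 20. A subgroup of order 4 is {e, r^5, r^2s, r^7s}.

Yes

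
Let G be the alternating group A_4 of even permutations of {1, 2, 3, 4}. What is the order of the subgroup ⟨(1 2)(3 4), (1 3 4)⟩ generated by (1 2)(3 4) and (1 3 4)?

12

|⟨(1 2)(3 4)⟩| = 2 and |⟨(1 3 4)⟩| = 3, so |H| is a multiple of lcm(2, 3) = 6 and divides |G| = 12.
Closing {(1 2)(3 4), (1 3 4)} under the group operation gives all of G, so |H| = 12.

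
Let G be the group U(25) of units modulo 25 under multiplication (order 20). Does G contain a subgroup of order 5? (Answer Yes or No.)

Yes

5 | 20. A subgroup of order 5 is {1, 6, 11, 16, 21}.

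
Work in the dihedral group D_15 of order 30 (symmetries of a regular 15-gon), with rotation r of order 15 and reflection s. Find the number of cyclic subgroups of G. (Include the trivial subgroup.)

Each element a generates a cyclic subgroup ⟨a⟩; distinct elements may generate the same one (a cyclic group of order d has φ(d) generators).
Cyclic subgroups by order — order 1: 1; order 2: 15; order 3: 1; order 5: 1; order 15: 1.
Total: 19.

19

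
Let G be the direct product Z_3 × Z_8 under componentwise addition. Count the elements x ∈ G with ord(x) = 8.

4

An element (a,b) has order lcm(ord(a), ord(b)); count pairs with lcm equal to 8.
Enumerating gives 4 such elements.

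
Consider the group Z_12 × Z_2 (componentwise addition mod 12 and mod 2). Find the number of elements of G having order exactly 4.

4

An element (a,b) has order lcm(ord(a), ord(b)); count pairs with lcm equal to 4.
Enumerating gives 4 such elements.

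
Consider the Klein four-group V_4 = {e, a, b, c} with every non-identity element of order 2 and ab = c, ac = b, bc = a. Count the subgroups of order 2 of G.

|G| = 4 and 2 | 4, so subgroups of order 2 are possible by Lagrange.
The subgroups of order 2 are: {e, a}; {e, b}; {e, c}.
So G has 3 subgroups of order 2.

3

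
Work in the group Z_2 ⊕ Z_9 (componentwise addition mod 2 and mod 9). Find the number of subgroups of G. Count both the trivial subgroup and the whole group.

|G| = 18, so by Lagrange every subgroup order divides 18. Divisors: 1, 2, 3, 6, 9, 18.
Subgroups by order — order 1: 1; order 2: 1; order 3: 1; order 6: 1; order 9: 1; order 18: 1.
Total: 1 + 1 + 1 + 1 + 1 + 1 = 6.

6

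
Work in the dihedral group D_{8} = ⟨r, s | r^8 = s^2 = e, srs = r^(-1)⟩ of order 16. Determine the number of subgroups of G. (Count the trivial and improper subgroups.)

|G| = 16, so by Lagrange every subgroup order divides 16. Divisors: 1, 2, 4, 8, 16.
Subgroups by order — order 1: 1; order 2: 9; order 4: 5; order 8: 3; order 16: 1.
Total: 1 + 9 + 5 + 3 + 1 = 19.

19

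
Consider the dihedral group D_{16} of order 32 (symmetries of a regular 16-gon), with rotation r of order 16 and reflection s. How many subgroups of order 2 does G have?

17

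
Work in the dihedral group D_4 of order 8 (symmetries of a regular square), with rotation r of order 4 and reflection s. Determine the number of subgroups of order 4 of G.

3

|G| = 8 and 4 | 8, so subgroups of order 4 are possible by Lagrange.
The subgroups of order 4 are: {e, r, r^2, r^3}; {e, r^2, s, r^2s}; {e, r^2, rs, r^3s}.
So G has 3 subgroups of order 4.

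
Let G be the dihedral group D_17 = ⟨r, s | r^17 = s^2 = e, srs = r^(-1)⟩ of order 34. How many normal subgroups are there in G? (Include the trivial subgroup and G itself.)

3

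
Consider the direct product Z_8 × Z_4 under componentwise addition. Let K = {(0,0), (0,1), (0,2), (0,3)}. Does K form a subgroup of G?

|K| = 4 divides |G| = 32, consistent with Lagrange.
K contains the identity, every element's inverse is in K, and K is closed under +: it is a subgroup.
In fact K = ⟨(0,1)⟩.

Yes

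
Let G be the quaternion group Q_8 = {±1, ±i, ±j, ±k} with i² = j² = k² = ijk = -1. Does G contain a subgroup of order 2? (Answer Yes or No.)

2 | 8. A subgroup of order 2 is {1, -1}.

Yes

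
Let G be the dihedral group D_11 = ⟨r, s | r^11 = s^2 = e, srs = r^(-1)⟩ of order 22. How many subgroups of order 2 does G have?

|G| = 22 and 2 | 22, so subgroups of order 2 are possible by Lagrange.
The subgroups of order 2 are: {e, r^10s}; {e, r^2s}; {e, r^3s}; {e, r^4s}; … (11 in all).
So G has 11 subgroups of order 2.

11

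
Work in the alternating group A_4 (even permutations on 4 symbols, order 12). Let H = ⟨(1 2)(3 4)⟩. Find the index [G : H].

|⟨(1 2)(3 4)⟩| = 2 and |G| = 12.
By Lagrange, [G : H] = |G|/|H| = 12/2 = 6.

6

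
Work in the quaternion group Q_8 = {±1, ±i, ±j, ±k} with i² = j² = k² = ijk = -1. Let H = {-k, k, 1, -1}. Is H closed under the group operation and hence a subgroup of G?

Yes

|H| = 4 divides |G| = 8, consistent with Lagrange.
H contains the identity, every element's inverse is in H, and H is closed under ·: it is a subgroup.
In fact H = ⟨-k⟩.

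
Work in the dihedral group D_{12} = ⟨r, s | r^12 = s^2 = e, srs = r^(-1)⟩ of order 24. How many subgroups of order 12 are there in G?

3

|G| = 24 and 12 | 24, so subgroups of order 12 are possible by Lagrange.
The subgroups of order 12 are: {e, r, r^2, r^3, r^4, r^5, r^6, r^7, r^8, r^9, r^10, r^11}; {e, r^2, r^4, r^6, r^8, r^10, s, r^2s, r^4s, r^6s, r^8s, r^10s}; {e, r^2, r^4, r^6, r^8, r^10, rs, r^3s, r^5s, r^7s, r^9s, r^11s}.
So G has 3 subgroups of order 12.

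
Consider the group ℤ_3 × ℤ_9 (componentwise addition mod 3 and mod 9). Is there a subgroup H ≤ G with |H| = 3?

Yes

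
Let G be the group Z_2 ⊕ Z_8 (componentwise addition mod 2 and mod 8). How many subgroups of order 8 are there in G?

3

|G| = 16 and 8 | 16, so subgroups of order 8 are possible by Lagrange.
The subgroups of order 8 are: {(0,0), (0,1), (0,2), (0,3), (0,4), (0,5), (0,6), (0,7)}; {(0,0), (0,2), (0,4), (0,6), (1,0), (1,2), (1,4), (1,6)}; {(0,0), (0,2), (0,4), (0,6), (1,1), (1,3), (1,5), (1,7)}.
So G has 3 subgroups of order 8.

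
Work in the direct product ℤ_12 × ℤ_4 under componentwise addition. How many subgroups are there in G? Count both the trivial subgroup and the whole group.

|G| = 48, so by Lagrange every subgroup order divides 48. Divisors: 1, 2, 3, 4, 6, 8, 12, 16, 24, 48.
Subgroups by order — order 1: 1; order 2: 3; order 3: 1; order 4: 7; order 6: 3; order 8: 3; order 12: 7; order 16: 1; order 24: 3; order 48: 1.
Total: 1 + 3 + 1 + 7 + 3 + 3 + 7 + 1 + 3 + 1 = 30.

30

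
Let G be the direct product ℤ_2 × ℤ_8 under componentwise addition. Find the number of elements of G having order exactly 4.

4

An element (a,b) has order lcm(ord(a), ord(b)); count pairs with lcm equal to 4.
Enumerating gives 4 such elements.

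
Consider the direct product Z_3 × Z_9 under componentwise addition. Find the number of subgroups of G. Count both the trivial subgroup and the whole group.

|G| = 27, so by Lagrange every subgroup order divides 27. Divisors: 1, 3, 9, 27.
Subgroups by order — order 1: 1; order 3: 4; order 9: 4; order 27: 1.
Total: 1 + 4 + 4 + 1 = 10.

10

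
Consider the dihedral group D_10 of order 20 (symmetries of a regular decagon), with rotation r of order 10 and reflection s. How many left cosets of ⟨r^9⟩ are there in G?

|⟨r^9⟩| = 10 and |G| = 20.
By Lagrange, [G : H] = |G|/|H| = 20/10 = 2.

2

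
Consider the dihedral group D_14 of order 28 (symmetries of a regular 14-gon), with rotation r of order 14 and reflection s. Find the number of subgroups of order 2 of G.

15

|G| = 28 and 2 | 28, so subgroups of order 2 are possible by Lagrange.
The subgroups of order 2 are: {e, r^10s}; {e, r^11s}; {e, r^12s}; {e, r^13s}; … (15 in all).
So G has 15 subgroups of order 2.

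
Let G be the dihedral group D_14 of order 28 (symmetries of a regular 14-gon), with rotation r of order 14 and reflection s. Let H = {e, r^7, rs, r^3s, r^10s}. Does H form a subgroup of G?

No

|H| = 5 does not divide |G| = 28, so by Lagrange H is not a subgroup.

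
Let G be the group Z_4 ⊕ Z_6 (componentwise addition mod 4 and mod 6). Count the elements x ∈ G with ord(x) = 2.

3

An element (a,b) has order lcm(ord(a), ord(b)); count pairs with lcm equal to 2.
Enumerating gives 3 such elements.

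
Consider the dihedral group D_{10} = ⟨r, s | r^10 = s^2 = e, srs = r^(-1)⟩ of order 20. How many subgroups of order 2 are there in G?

|G| = 20 and 2 | 20, so subgroups of order 2 are possible by Lagrange.
The subgroups of order 2 are: {e, r^2s}; {e, r^3s}; {e, r^4s}; {e, r^5}; … (11 in all).
So G has 11 subgroups of order 2.

11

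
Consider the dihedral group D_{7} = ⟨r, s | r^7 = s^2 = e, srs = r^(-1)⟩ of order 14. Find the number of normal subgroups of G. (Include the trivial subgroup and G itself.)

3

G has 10 subgroups. Checking conjugation-invariance by order — order 1: 1/1 normal; order 2: 0/7 normal; order 7: 1/1 normal; order 14: 1/1 normal.
Total normal subgroups: 3.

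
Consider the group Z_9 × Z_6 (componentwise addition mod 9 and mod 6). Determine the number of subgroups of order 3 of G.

|G| = 54 and 3 | 54, so subgroups of order 3 are possible by Lagrange.
The subgroups of order 3 are: {(0,0), (0,2), (0,4)}; {(0,0), (3,0), (6,0)}; {(0,0), (3,2), (6,4)}; {(0,0), (3,4), (6,2)}.
So G has 4 subgroups of order 3.

4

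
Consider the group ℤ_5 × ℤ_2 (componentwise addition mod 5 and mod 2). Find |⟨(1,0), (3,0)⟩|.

5

|⟨(1,0)⟩| = 5 and |⟨(3,0)⟩| = 5, so |H| is a multiple of lcm(5, 5) = 5 and divides |G| = 10.
Closing under the operation: H = {(0,0), (1,0), (2,0), (3,0), (4,0)}, so |H| = 5.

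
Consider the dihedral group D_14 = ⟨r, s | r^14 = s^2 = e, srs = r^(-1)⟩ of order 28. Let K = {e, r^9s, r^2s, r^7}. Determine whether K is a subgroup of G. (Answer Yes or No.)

|K| = 4 divides |G| = 28, consistent with Lagrange.
K contains the identity, every element's inverse is in K, and K is closed under ·: it is a subgroup.

Yes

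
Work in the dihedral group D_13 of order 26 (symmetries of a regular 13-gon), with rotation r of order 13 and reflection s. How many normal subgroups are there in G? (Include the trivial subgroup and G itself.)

3

G has 16 subgroups. Checking conjugation-invariance by order — order 1: 1/1 normal; order 2: 0/13 normal; order 13: 1/1 normal; order 26: 1/1 normal.
Total normal subgroups: 3.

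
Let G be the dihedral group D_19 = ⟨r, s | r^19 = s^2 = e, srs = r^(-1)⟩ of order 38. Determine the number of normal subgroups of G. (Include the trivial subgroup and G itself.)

G has 22 subgroups. Checking conjugation-invariance by order — order 1: 1/1 normal; order 2: 0/19 normal; order 19: 1/1 normal; order 38: 1/1 normal.
Total normal subgroups: 3.

3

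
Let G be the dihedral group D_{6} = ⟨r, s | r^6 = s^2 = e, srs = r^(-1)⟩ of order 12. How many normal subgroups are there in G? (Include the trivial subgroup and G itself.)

G has 16 subgroups. Checking conjugation-invariance by order — order 1: 1/1 normal; order 2: 1/7 normal; order 3: 1/1 normal; order 4: 0/3 normal; order 6: 3/3 normal; order 12: 1/1 normal.
Total normal subgroups: 7.

7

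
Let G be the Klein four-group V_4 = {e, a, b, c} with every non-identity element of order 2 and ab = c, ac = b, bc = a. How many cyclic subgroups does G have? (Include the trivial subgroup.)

Group the elements of G by the cyclic subgroup they generate; each cyclic subgroup of order d accounts for φ(d) elements.
Cyclic subgroups by order — order 1: 1; order 2: 3.
Total: 4.

4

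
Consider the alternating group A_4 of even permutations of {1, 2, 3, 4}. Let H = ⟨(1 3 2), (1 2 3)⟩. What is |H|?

3

|⟨(1 3 2)⟩| = 3 and |⟨(1 2 3)⟩| = 3, so |H| is a multiple of lcm(3, 3) = 3 and divides |G| = 12.
Closing under the operation: H = {e, (1 2 3), (1 3 2)}, so |H| = 3.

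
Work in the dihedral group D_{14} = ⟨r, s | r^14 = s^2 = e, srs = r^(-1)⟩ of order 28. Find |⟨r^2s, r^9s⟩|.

|⟨r^2s⟩| = 2 and |⟨r^9s⟩| = 2, so |H| is a multiple of lcm(2, 2) = 2 and divides |G| = 28.
Closing under the operation: H = {e, r^7, r^2s, r^9s}, so |H| = 4.

4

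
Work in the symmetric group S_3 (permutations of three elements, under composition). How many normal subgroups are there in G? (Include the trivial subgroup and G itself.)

3

G has 6 subgroups. Checking conjugation-invariance by order — order 1: 1/1 normal; order 2: 0/3 normal; order 3: 1/1 normal; order 6: 1/1 normal.
Total normal subgroups: 3.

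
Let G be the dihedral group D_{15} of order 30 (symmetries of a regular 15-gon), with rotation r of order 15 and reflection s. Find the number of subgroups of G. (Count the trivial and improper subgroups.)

|G| = 30, so by Lagrange every subgroup order divides 30. Divisors: 1, 2, 3, 5, 6, 10, 15, 30.
Subgroups by order — order 1: 1; order 2: 15; order 3: 1; order 5: 1; order 6: 5; order 10: 3; order 15: 1; order 30: 1.
Total: 1 + 15 + 1 + 1 + 5 + 3 + 1 + 1 = 28.

28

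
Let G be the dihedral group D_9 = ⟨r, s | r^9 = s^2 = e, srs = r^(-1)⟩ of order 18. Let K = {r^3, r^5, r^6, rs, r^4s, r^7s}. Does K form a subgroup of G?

No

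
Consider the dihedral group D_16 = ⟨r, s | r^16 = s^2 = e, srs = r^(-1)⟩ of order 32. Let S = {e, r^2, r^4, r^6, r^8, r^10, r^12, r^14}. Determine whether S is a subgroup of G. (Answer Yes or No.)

|S| = 8 divides |G| = 32, consistent with Lagrange.
S contains the identity, every element's inverse is in S, and S is closed under ·: it is a subgroup.
In fact S = ⟨r^2⟩.

Yes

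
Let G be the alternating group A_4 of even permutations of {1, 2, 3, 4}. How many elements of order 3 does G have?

8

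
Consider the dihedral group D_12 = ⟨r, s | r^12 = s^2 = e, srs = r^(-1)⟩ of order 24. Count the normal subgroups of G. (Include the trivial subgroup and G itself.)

9

G has 34 subgroups. Checking conjugation-invariance by order — order 1: 1/1 normal; order 2: 1/13 normal; order 3: 1/1 normal; order 4: 1/7 normal; order 6: 1/5 normal; order 8: 0/3 normal; order 12: 3/3 normal; order 24: 1/1 normal.
Total normal subgroups: 9.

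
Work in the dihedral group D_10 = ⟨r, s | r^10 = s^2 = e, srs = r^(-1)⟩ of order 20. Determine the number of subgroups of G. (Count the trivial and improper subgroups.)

22

|G| = 20, so by Lagrange every subgroup order divides 20. Divisors: 1, 2, 4, 5, 10, 20.
Subgroups by order — order 1: 1; order 2: 11; order 4: 5; order 5: 1; order 10: 3; order 20: 1.
Total: 1 + 11 + 5 + 1 + 3 + 1 = 22.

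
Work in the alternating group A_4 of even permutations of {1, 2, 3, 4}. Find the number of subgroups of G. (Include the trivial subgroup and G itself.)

|G| = 12, so by Lagrange every subgroup order divides 12. Divisors: 1, 2, 3, 4, 6, 12.
Subgroups by order — order 1: 1; order 2: 3; order 3: 4; order 4: 1; order 6: 0; order 12: 1.
Total: 1 + 3 + 4 + 1 + 0 + 1 = 10.

10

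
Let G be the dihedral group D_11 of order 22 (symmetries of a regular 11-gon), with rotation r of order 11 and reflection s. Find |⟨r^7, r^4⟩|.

|⟨r^7⟩| = 11 and |⟨r^4⟩| = 11, so |H| is a multiple of lcm(11, 11) = 11 and divides |G| = 22.
Closing under the operation: H = {e, r, r^2, r^3, r^4, r^5, r^6, r^7, r^8, r^9, r^10}, so |H| = 11.

11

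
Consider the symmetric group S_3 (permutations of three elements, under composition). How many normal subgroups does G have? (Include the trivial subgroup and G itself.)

3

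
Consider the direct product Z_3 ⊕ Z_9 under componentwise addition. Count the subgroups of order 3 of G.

|G| = 27 and 3 | 27, so subgroups of order 3 are possible by Lagrange.
The subgroups of order 3 are: {(0,0), (0,3), (0,6)}; {(0,0), (1,0), (2,0)}; {(0,0), (1,3), (2,6)}; {(0,0), (1,6), (2,3)}.
So G has 4 subgroups of order 3.

4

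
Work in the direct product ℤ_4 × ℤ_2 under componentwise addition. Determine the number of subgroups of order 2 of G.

3

|G| = 8 and 2 | 8, so subgroups of order 2 are possible by Lagrange.
The subgroups of order 2 are: {(0,0), (0,1)}; {(0,0), (2,0)}; {(0,0), (2,1)}.
So G has 3 subgroups of order 2.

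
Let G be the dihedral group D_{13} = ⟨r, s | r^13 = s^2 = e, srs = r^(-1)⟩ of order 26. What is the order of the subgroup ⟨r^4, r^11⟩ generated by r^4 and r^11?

13

|⟨r^4⟩| = 13 and |⟨r^11⟩| = 13, so |H| is a multiple of lcm(13, 13) = 13 and divides |G| = 26.
Closing under the operation: H = {e, r, r^2, r^3, r^4, r^5, r^6, r^7, r^8, r^9, r^10, r^11, r^12}, so |H| = 13.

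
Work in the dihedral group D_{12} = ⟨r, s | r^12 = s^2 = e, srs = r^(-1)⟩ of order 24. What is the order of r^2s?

2

Computing powers of r^2s: the smallest k with (r^2s)^k = e is k = 2.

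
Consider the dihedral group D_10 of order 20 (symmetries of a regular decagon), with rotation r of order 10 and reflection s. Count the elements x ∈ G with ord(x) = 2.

Enumerating element orders in G gives 11 elements of order 2.

11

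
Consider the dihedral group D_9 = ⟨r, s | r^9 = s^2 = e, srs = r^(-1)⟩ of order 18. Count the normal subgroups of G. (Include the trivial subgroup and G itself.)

G has 16 subgroups. Checking conjugation-invariance by order — order 1: 1/1 normal; order 2: 0/9 normal; order 3: 1/1 normal; order 6: 0/3 normal; order 9: 1/1 normal; order 18: 1/1 normal.
Total normal subgroups: 4.

4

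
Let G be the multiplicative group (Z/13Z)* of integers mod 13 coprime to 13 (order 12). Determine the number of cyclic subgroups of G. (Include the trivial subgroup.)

Group the elements of G by the cyclic subgroup they generate; each cyclic subgroup of order d accounts for φ(d) elements.
Cyclic subgroups by order — order 1: 1; order 2: 1; order 3: 1; order 4: 1; order 6: 1; order 12: 1.
Total: 6.

6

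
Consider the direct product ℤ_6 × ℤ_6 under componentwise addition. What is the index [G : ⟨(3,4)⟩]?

|⟨(3,4)⟩| = 6 and |G| = 36.
By Lagrange, [G : H] = |G|/|H| = 36/6 = 6.

6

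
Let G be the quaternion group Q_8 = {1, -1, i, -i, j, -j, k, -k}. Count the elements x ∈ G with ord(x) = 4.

6

The elements of order 4 are: i, -i, j, -j, k, -k.
That's 6.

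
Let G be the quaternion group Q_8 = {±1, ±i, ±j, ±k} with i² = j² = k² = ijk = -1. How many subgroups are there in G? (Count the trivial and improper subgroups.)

|G| = 8, so by Lagrange every subgroup order divides 8. Divisors: 1, 2, 4, 8.
Subgroups by order — order 1: 1; order 2: 1; order 4: 3; order 8: 1.
Total: 1 + 1 + 3 + 1 = 6.

6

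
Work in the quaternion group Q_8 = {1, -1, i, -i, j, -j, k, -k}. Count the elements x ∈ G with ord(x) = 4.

6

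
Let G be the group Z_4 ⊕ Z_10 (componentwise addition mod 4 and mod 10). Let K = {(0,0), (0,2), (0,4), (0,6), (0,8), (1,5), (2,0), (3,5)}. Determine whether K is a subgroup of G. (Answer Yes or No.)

No

Closure fails: (0,4) + (1,5) = (1,9) ∉ K. So K is not a subgroup.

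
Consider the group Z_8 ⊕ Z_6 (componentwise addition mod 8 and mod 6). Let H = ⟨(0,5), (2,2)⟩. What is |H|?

24

|⟨(0,5)⟩| = 6 and |⟨(2,2)⟩| = 12, so |H| is a multiple of lcm(6, 12) = 12 and divides |G| = 48.
Closing under the operation: H = {(0,0), (0,1), (0,2), (0,3), (0,4), (0,5), (2,0), (2,1), (2,2), (2,3), (2,4), (2,5), (4,0), (4,1), (4,2), (4,3), (4,4), (4,5), (6,0), (6,1), (6,2), (6,3), (6,4), (6,5)}, so |H| = 24.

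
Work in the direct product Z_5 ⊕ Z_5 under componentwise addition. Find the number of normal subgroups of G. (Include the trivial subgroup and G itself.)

8

G is abelian, so every subgroup is normal.
G has 8 subgroups in total, hence 8 normal subgroups.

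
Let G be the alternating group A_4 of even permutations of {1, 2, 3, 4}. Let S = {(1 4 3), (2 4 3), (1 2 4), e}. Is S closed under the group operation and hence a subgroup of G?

No

(2 4 3) ∈ S but its inverse (2 3 4) ∉ S, so S is not a subgroup.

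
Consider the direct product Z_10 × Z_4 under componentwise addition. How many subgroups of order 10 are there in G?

3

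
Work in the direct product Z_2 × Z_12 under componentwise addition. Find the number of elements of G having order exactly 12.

An element (a,b) has order lcm(ord(a), ord(b)); count pairs with lcm equal to 12.
Enumerating gives 8 such elements.

8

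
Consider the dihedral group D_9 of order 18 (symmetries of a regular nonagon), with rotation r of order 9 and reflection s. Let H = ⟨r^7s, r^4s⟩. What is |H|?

6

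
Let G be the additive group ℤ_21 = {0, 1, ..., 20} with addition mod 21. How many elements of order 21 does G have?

In a cyclic group of order 21, the number of elements of order d (for d | 21) is φ(d).
φ(21) = 12.

12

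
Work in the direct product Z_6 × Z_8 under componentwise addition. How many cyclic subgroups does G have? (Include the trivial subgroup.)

Group the elements of G by the cyclic subgroup they generate; each cyclic subgroup of order d accounts for φ(d) elements.
Cyclic subgroups by order — order 1: 1; order 2: 3; order 3: 1; order 4: 2; order 6: 3; order 8: 2; order 12: 2; order 24: 2.
Total: 16.

16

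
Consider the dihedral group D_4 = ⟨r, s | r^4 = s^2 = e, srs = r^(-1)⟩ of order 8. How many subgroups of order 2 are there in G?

|G| = 8 and 2 | 8, so subgroups of order 2 are possible by Lagrange.
The subgroups of order 2 are: {e, r^2}; {e, r^2s}; {e, r^3s}; {e, rs}; … (5 in all).
So G has 5 subgroups of order 2.

5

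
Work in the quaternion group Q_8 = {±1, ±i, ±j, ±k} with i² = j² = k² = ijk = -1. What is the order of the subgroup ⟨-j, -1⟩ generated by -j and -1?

4

|⟨-j⟩| = 4 and |⟨-1⟩| = 2, so |H| is a multiple of lcm(4, 2) = 4 and divides |G| = 8.
Closing under the operation: H = {1, -1, j, -j}, so |H| = 4.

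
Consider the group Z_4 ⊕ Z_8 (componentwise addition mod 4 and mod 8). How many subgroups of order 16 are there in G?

|G| = 32 and 16 | 32, so subgroups of order 16 are possible by Lagrange.
The subgroups of order 16 are: {(0,0), (0,1), (0,2), (0,3), (0,4), (0,5), (0,6), (0,7), (2,0), (2,1), (2,2), (2,3), (2,4), (2,5), (2,6), (2,7)}; {(0,0), (0,2), (0,4), (0,6), (1,0), (1,2), (1,4), (1,6), (2,0), (2,2), (2,4), (2,6), (3,0), (3,2), (3,4), (3,6)}; {(0,0), (0,2), (0,4), (0,6), (1,1), (1,3), (1,5), (1,7), (2,0), (2,2), (2,4), (2,6), (3,1), (3,3), (3,5), (3,7)}.
So G has 3 subgroups of order 16.

3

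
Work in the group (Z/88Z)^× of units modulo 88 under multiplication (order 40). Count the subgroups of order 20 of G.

|G| = 40 and 20 | 40, so subgroups of order 20 are possible by Lagrange.
The subgroups of order 20 are: {1, 9, 13, 15, 19, 21, 23, 25, 29, 31, 35, 43, 47, 49, 51, 61, 71, 81, 83, 85}; {1, 5, 9, 13, 17, 21, 25, 29, 37, 41, 45, 49, 53, 57, 61, 65, 69, 73, 81, 85}; {1, 3, 7, 9, 13, 21, 25, 27, 29, 39, 49, 59, 61, 63, 67, 75, 79, 81, 85, 87}; {1, 7, 9, 15, 17, 23, 25, 31, 39, 41, 47, 49, 57, 63, 65, 71, 73, 79, 81, 87}; … (7 in all).
So G has 7 subgroups of order 20.

7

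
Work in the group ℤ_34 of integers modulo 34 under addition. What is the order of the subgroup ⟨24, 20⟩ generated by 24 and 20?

17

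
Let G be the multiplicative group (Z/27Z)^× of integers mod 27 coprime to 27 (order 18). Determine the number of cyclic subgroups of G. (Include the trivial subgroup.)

6

Each element a generates a cyclic subgroup ⟨a⟩; distinct elements may generate the same one (a cyclic group of order d has φ(d) generators).
Cyclic subgroups by order — order 1: 1; order 2: 1; order 3: 1; order 6: 1; order 9: 1; order 18: 1.
Total: 6.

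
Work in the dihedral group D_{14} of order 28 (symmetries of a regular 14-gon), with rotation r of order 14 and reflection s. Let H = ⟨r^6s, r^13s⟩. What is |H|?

4

|⟨r^6s⟩| = 2 and |⟨r^13s⟩| = 2, so |H| is a multiple of lcm(2, 2) = 2 and divides |G| = 28.
Closing under the operation: H = {e, r^7, r^6s, r^13s}, so |H| = 4.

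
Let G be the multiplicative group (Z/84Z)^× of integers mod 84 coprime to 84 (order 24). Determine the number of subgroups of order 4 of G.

|G| = 24 and 4 | 24, so subgroups of order 4 are possible by Lagrange.
The subgroups of order 4 are: {1, 13, 29, 41}; {1, 13, 43, 55}; {1, 13, 71, 83}; {1, 29, 43, 71}; … (7 in all).
So G has 7 subgroups of order 4.

7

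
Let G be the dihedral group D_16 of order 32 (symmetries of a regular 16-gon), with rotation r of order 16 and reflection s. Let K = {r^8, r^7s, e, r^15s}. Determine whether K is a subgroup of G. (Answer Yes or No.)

Yes

|K| = 4 divides |G| = 32, consistent with Lagrange.
K contains the identity, every element's inverse is in K, and K is closed under ·: it is a subgroup.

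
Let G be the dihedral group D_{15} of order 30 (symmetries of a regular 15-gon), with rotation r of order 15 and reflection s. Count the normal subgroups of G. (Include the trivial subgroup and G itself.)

5

G has 28 subgroups. Checking conjugation-invariance by order — order 1: 1/1 normal; order 2: 0/15 normal; order 3: 1/1 normal; order 5: 1/1 normal; order 6: 0/5 normal; order 10: 0/3 normal; order 15: 1/1 normal; order 30: 1/1 normal.
Total normal subgroups: 5.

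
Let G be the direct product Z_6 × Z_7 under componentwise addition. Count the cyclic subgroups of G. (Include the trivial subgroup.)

8

Group the elements of G by the cyclic subgroup they generate; each cyclic subgroup of order d accounts for φ(d) elements.
Cyclic subgroups by order — order 1: 1; order 2: 1; order 3: 1; order 6: 1; order 7: 1; order 14: 1; order 21: 1; order 42: 1.
Total: 8.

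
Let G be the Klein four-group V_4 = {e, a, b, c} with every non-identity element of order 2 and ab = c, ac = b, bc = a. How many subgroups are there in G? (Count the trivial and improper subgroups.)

|G| = 4, so by Lagrange every subgroup order divides 4. Divisors: 1, 2, 4.
Subgroups by order — order 1: 1; order 2: 3; order 4: 1.
Total: 1 + 3 + 1 = 5.

5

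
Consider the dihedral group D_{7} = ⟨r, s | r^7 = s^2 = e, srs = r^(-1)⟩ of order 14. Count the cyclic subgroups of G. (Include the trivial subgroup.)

Group the elements of G by the cyclic subgroup they generate; each cyclic subgroup of order d accounts for φ(d) elements.
Cyclic subgroups by order — order 1: 1; order 2: 7; order 7: 1.
Total: 9.

9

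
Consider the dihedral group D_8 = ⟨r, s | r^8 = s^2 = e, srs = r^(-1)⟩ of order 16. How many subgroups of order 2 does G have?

|G| = 16 and 2 | 16, so subgroups of order 2 are possible by Lagrange.
The subgroups of order 2 are: {e, r^2s}; {e, r^3s}; {e, r^4}; {e, r^4s}; … (9 in all).
So G has 9 subgroups of order 2.

9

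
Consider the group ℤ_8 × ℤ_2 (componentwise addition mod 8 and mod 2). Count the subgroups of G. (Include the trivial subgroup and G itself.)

11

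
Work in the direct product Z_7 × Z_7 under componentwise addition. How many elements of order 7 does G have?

48

An element (a,b) has order lcm(ord(a), ord(b)); count pairs with lcm equal to 7.
Enumerating gives 48 such elements.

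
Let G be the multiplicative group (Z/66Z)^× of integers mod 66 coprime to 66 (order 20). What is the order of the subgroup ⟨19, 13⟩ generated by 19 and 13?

10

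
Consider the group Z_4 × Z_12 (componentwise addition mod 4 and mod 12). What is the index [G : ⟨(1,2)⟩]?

4

|⟨(1,2)⟩| = 12 and |G| = 48.
By Lagrange, [G : H] = |G|/|H| = 48/12 = 4.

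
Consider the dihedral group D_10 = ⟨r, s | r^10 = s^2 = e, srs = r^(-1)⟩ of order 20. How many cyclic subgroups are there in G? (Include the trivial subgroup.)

14

Each element a generates a cyclic subgroup ⟨a⟩; distinct elements may generate the same one (a cyclic group of order d has φ(d) generators).
Cyclic subgroups by order — order 1: 1; order 2: 11; order 5: 1; order 10: 1.
Total: 14.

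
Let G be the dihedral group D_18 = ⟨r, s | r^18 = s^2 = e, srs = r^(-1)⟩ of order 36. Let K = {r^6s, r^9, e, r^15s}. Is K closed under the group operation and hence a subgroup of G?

|K| = 4 divides |G| = 36, consistent with Lagrange.
K contains the identity, every element's inverse is in K, and K is closed under ·: it is a subgroup.

Yes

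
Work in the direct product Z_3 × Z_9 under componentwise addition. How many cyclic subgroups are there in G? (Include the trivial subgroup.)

8

A cyclic subgroup of order d is generated by each of its φ(d) elements of order d, so the cyclic subgroups of order d number (#elements of order d)/φ(d).
Cyclic subgroups by order — order 1: 1; order 3: 4; order 9: 3.
Total: 8.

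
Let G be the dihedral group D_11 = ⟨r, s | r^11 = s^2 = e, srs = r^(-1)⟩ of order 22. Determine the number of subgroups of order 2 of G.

|G| = 22 and 2 | 22, so subgroups of order 2 are possible by Lagrange.
The subgroups of order 2 are: {e, r^10s}; {e, r^2s}; {e, r^3s}; {e, r^4s}; … (11 in all).
So G has 11 subgroups of order 2.

11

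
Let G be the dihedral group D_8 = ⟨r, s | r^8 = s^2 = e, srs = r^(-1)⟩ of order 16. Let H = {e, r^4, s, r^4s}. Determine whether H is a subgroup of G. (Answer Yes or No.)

Yes

|H| = 4 divides |G| = 16, consistent with Lagrange.
H contains the identity, every element's inverse is in H, and H is closed under ·: it is a subgroup.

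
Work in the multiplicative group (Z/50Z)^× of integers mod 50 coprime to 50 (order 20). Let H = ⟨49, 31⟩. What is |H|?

10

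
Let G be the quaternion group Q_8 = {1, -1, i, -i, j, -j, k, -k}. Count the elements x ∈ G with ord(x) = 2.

The elements of order 2 are: -1.
That's 1.

1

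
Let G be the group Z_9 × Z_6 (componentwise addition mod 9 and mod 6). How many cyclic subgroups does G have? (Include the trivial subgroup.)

Group the elements of G by the cyclic subgroup they generate; each cyclic subgroup of order d accounts for φ(d) elements.
Cyclic subgroups by order — order 1: 1; order 2: 1; order 3: 4; order 6: 4; order 9: 3; order 18: 3.
Total: 16.

16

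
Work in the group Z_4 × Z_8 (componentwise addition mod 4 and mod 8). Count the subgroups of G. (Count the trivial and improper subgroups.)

22

|G| = 32, so by Lagrange every subgroup order divides 32. Divisors: 1, 2, 4, 8, 16, 32.
Subgroups by order — order 1: 1; order 2: 3; order 4: 7; order 8: 7; order 16: 3; order 32: 1.
Total: 1 + 3 + 7 + 7 + 3 + 1 = 22.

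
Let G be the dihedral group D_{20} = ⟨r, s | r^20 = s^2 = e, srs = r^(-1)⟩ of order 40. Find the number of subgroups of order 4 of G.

11

|G| = 40 and 4 | 40, so subgroups of order 4 are possible by Lagrange.
The subgroups of order 4 are: {e, r^10, s, r^10s}; {e, r^10, rs, r^11s}; {e, r^10, r^2s, r^12s}; {e, r^10, r^3s, r^13s}; … (11 in all).
So G has 11 subgroups of order 4.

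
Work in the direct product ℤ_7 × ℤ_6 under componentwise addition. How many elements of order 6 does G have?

2

An element (a,b) has order lcm(ord(a), ord(b)); count pairs with lcm equal to 6.
Enumerating gives 2 such elements.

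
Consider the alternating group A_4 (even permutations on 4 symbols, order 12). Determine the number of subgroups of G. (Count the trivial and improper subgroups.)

10

|G| = 12, so by Lagrange every subgroup order divides 12. Divisors: 1, 2, 3, 4, 6, 12.
Subgroups by order — order 1: 1; order 2: 3; order 3: 4; order 4: 1; order 6: 0; order 12: 1.
Total: 1 + 3 + 4 + 1 + 0 + 1 = 10.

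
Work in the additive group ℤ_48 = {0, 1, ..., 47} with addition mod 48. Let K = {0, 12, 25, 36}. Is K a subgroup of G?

25 ∈ K but its inverse 23 ∉ K, so K is not a subgroup.

No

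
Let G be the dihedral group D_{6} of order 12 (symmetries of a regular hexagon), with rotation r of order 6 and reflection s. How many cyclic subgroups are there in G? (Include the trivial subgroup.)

10

Each element a generates a cyclic subgroup ⟨a⟩; distinct elements may generate the same one (a cyclic group of order d has φ(d) generators).
Cyclic subgroups by order — order 1: 1; order 2: 7; order 3: 1; order 6: 1.
Total: 10.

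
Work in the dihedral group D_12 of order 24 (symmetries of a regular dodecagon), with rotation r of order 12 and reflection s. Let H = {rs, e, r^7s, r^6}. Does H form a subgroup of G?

Yes

|H| = 4 divides |G| = 24, consistent with Lagrange.
H contains the identity, every element's inverse is in H, and H is closed under ·: it is a subgroup.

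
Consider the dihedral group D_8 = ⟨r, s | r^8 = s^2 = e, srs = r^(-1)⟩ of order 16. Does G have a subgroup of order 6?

6 does not divide |G| = 16, so by Lagrange no subgroup of order 6 exists.

No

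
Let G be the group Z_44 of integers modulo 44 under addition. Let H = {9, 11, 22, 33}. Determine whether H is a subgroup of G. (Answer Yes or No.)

The identity 0 ∉ H, so H is not a subgroup.

No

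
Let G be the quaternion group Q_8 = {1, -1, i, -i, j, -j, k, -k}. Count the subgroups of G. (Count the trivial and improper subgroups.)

|G| = 8, so by Lagrange every subgroup order divides 8. Divisors: 1, 2, 4, 8.
Subgroups by order — order 1: 1; order 2: 1; order 4: 3; order 8: 1.
Total: 1 + 1 + 3 + 1 = 6.

6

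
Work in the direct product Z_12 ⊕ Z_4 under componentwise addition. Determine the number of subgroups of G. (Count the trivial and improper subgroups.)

30

|G| = 48, so by Lagrange every subgroup order divides 48. Divisors: 1, 2, 3, 4, 6, 8, 12, 16, 24, 48.
Subgroups by order — order 1: 1; order 2: 3; order 3: 1; order 4: 7; order 6: 3; order 8: 3; order 12: 7; order 16: 1; order 24: 3; order 48: 1.
Total: 1 + 3 + 1 + 7 + 3 + 3 + 7 + 1 + 3 + 1 = 30.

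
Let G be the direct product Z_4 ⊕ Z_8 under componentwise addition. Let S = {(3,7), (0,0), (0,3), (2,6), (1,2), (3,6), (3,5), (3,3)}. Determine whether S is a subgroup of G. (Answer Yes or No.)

No

(3,3) ∈ S but its inverse (1,5) ∉ S, so S is not a subgroup.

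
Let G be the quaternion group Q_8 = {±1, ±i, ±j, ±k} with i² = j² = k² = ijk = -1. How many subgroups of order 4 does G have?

3

|G| = 8 and 4 | 8, so subgroups of order 4 are possible by Lagrange.
The subgroups of order 4 are: {1, -1, i, -i}; {1, -1, j, -j}; {1, -1, k, -k}.
So G has 3 subgroups of order 4.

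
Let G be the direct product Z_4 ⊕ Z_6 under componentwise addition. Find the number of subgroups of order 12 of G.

|G| = 24 and 12 | 24, so subgroups of order 12 are possible by Lagrange.
The subgroups of order 12 are: {(0,0), (0,1), (0,2), (0,3), (0,4), (0,5), (2,0), (2,1), (2,2), (2,3), (2,4), (2,5)}; {(0,0), (0,2), (0,4), (1,0), (1,2), (1,4), (2,0), (2,2), (2,4), (3,0), (3,2), (3,4)}; {(0,0), (0,2), (0,4), (1,1), (1,3), (1,5), (2,0), (2,2), (2,4), (3,1), (3,3), (3,5)}.
So G has 3 subgroups of order 12.

3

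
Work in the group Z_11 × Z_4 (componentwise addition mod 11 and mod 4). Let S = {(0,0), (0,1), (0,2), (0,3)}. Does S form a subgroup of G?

|S| = 4 divides |G| = 44, consistent with Lagrange.
S contains the identity, every element's inverse is in S, and S is closed under +: it is a subgroup.
In fact S = ⟨(0,1)⟩.

Yes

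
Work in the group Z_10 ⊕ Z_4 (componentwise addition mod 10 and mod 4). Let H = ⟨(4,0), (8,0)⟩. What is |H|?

|⟨(4,0)⟩| = 5 and |⟨(8,0)⟩| = 5, so |H| is a multiple of lcm(5, 5) = 5 and divides |G| = 40.
Closing under the operation: H = {(0,0), (2,0), (4,0), (6,0), (8,0)}, so |H| = 5.

5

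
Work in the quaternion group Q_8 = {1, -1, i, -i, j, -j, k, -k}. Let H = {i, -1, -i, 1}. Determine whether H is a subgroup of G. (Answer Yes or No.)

Yes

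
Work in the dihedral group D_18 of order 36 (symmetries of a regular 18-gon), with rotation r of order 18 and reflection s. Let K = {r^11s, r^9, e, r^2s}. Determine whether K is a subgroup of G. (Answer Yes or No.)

|K| = 4 divides |G| = 36, consistent with Lagrange.
K contains the identity, every element's inverse is in K, and K is closed under ·: it is a subgroup.

Yes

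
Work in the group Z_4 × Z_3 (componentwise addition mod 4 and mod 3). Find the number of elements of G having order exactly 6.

An element (a,b) has order lcm(ord(a), ord(b)); count pairs with lcm equal to 6.
Enumerating gives 2 such elements.

2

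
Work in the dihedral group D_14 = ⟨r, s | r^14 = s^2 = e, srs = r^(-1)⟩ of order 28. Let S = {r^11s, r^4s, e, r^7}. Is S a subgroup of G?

Yes

|S| = 4 divides |G| = 28, consistent with Lagrange.
S contains the identity, every element's inverse is in S, and S is closed under ·: it is a subgroup.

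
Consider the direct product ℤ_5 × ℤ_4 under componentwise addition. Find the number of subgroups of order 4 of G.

1

|G| = 20 and 4 | 20, so subgroups of order 4 are possible by Lagrange.
The subgroups of order 4 are: {(0,0), (0,1), (0,2), (0,3)}.
So G has 1 subgroup of order 4.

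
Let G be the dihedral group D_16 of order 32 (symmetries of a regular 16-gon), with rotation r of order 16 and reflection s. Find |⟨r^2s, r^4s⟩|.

16

|⟨r^2s⟩| = 2 and |⟨r^4s⟩| = 2, so |H| is a multiple of lcm(2, 2) = 2 and divides |G| = 32.
Closing under the operation: H = {e, r^2, r^4, r^6, r^8, r^10, r^12, r^14, s, r^2s, r^4s, r^6s, r^8s, r^10s, r^12s, r^14s}, so |H| = 16.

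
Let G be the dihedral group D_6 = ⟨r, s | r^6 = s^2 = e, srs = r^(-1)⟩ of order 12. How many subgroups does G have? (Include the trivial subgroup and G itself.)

16

|G| = 12, so by Lagrange every subgroup order divides 12. Divisors: 1, 2, 3, 4, 6, 12.
Subgroups by order — order 1: 1; order 2: 7; order 3: 1; order 4: 3; order 6: 3; order 12: 1.
Total: 1 + 7 + 1 + 3 + 3 + 1 = 16.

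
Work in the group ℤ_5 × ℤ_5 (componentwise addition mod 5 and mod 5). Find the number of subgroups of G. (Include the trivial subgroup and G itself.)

|G| = 25, so by Lagrange every subgroup order divides 25. Divisors: 1, 5, 25.
Subgroups by order — order 1: 1; order 5: 6; order 25: 1.
Total: 1 + 6 + 1 = 8.

8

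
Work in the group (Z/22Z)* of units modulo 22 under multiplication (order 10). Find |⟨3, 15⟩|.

|⟨3⟩| = 5 and |⟨15⟩| = 5, so |H| is a multiple of lcm(5, 5) = 5 and divides |G| = 10.
Closing under the operation: H = {1, 3, 5, 9, 15}, so |H| = 5.

5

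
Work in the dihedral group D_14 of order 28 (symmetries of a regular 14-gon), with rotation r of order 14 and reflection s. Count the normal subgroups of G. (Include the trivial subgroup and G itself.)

7

G has 28 subgroups. Checking conjugation-invariance by order — order 1: 1/1 normal; order 2: 1/15 normal; order 4: 0/7 normal; order 7: 1/1 normal; order 14: 3/3 normal; order 28: 1/1 normal.
Total normal subgroups: 7.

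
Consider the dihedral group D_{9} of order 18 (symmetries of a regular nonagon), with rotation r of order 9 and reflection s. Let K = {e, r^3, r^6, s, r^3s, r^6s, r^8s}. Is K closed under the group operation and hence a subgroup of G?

No

|K| = 7 does not divide |G| = 18, so by Lagrange K is not a subgroup.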